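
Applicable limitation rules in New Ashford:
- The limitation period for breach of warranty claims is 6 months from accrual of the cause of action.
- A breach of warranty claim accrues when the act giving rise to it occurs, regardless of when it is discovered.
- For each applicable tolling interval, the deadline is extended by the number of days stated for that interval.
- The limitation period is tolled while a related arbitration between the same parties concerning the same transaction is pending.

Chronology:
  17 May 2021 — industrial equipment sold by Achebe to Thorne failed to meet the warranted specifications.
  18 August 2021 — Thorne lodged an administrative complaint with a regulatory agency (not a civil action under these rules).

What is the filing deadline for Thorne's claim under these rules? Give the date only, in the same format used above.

The limitation period began to run on 17 May 2021.
6 months from 17 May 2021 is 17 November 2021.
The other events in the timeline have no effect on the limitation period under the stated rules.

17 November 2021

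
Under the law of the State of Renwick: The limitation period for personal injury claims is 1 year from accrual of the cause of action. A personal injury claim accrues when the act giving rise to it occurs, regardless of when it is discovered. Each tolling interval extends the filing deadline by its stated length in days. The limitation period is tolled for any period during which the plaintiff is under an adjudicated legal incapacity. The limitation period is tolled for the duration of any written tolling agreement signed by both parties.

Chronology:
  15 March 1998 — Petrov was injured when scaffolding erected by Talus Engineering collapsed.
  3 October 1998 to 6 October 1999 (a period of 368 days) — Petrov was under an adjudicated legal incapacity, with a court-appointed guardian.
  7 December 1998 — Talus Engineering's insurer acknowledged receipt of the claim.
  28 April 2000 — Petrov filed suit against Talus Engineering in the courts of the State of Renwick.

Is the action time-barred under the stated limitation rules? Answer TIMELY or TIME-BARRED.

The cause of action accrued on 15 March 1998, the date of the act.
The untolled deadline — 1 year after 15 March 1998 — is 15 March 1999.
Because the plaintiff's legal incapacity ran from 3 October 1998 to 6 October 1999, the deadline is extended by 368 days to 17 March 2000.
The other events in the timeline have no effect on the limitation period under the stated rules.
The 28 April 2000 filing falls after the 17 March 2000 deadline; the claim is time-barred.

TIME-BARRED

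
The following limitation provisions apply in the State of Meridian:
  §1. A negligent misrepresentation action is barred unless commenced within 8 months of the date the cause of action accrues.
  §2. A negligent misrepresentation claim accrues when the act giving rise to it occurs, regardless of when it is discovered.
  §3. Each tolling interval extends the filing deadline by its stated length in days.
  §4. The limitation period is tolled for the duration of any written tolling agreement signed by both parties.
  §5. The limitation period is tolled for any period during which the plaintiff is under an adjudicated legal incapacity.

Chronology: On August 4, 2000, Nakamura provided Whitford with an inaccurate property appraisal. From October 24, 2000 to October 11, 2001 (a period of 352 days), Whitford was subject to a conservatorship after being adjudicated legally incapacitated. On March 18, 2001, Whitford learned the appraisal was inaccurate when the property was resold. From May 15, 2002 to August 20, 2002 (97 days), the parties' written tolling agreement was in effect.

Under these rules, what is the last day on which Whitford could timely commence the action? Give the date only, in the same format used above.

The claim accrued on August 4, 2000, when the wrongful act occurred; under the stated occurrence rule the March 18, 2001 discovery does not delay accrual.
8 months from August 4, 2000 is April 4, 2001.
The plaintiff's legal incapacity from October 24, 2000 to October 11, 2001 tolled the period for 352 days, extending the deadline to March 22, 2002.
The written tolling agreement from May 15, 2002 to August 20, 2002 began after the period had already run on March 22, 2002, so it has no tolling effect.

March 22, 2002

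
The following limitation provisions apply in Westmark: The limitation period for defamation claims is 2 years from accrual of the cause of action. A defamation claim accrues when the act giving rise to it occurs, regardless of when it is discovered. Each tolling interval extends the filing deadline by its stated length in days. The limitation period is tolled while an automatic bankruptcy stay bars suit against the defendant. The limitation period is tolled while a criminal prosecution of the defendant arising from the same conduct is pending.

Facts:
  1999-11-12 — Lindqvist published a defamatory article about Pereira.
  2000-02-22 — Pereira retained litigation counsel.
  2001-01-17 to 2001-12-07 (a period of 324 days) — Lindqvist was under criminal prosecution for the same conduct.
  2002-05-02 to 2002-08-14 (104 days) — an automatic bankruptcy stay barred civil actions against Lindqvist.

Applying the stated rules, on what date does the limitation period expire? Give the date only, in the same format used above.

2003-01-14

The cause of action accrued on 1999-11-12, the date of the act.
2 years from 1999-11-12 is 2001-11-12.
The pending criminal prosecution from 2001-01-17 to 2001-12-07 tolled the period for 324 days, extending the deadline to 2002-10-02.
Because the automatic bankruptcy stay ran from 2002-05-02 to 2002-08-14, the deadline is extended by 104 days to 2003-01-14.
Nothing else in the chronology tolls or restarts the period.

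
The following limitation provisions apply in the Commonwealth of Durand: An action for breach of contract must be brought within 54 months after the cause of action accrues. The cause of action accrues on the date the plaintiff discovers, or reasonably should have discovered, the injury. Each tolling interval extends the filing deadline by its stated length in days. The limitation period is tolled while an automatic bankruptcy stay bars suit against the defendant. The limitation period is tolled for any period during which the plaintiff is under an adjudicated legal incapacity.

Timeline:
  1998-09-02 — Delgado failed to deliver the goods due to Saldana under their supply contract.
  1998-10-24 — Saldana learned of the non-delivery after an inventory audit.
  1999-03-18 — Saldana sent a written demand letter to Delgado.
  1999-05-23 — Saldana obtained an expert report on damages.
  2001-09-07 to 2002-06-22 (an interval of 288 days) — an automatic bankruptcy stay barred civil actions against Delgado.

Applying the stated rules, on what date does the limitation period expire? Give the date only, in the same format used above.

Under the discovery rule, the claim accrued on 1998-10-24, when Saldana discovered the injury — not on the 1998-09-02 date of the underlying act.
Adding the 54 months base period to 1998-10-24 gives a deadline of 2003-04-24, before any tolling.
Because the automatic bankruptcy stay ran from 2001-09-07 to 2002-06-22, the deadline is extended by 288 days to 2004-02-06.
Nothing else in the chronology tolls or restarts the period.

2004-02-06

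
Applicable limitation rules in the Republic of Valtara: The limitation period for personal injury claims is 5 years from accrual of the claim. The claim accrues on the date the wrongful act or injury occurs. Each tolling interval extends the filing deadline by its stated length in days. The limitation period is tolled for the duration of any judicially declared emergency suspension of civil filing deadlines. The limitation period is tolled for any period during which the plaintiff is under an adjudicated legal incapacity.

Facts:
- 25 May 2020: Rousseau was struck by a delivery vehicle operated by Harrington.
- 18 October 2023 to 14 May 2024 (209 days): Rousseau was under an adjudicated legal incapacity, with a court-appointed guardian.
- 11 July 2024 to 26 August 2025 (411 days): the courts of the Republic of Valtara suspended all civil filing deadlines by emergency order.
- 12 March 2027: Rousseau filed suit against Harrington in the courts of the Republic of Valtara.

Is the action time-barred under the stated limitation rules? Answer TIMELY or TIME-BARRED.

The limitation period began to run on 25 May 2020.
Adding the 5 years base period to 25 May 2020 gives a deadline of 25 May 2025, before any tolling.
The period was tolled for 209 days by the plaintiff's legal incapacity (18 October 2023 to 14 May 2024), pushing the deadline to 20 December 2025.
Because the emergency suspension of filing deadlines ran from 11 July 2024 to 26 August 2025, the deadline is extended by 411 days to 4 February 2027.
The 12 March 2027 filing falls after the 4 February 2027 deadline; the claim is time-barred.

TIME-BARRED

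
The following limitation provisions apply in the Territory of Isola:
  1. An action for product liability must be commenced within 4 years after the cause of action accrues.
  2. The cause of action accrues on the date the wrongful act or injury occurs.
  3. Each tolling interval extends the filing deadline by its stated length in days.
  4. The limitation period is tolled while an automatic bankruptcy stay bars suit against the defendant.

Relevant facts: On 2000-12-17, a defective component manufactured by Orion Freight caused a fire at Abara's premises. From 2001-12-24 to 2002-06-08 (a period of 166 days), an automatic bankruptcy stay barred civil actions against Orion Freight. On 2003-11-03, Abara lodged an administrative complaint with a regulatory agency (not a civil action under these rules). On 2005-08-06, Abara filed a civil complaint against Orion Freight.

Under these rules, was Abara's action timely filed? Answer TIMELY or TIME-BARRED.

The limitation period began to run on 2000-12-17.
4 years from 2000-12-17 is 2004-12-17.
The automatic bankruptcy stay from 2001-12-24 to 2002-06-08 tolled the period for 166 days, extending the deadline to 2005-06-01.
Nothing else in the chronology tolls or restarts the period.
The 2005-08-06 filing falls after the 2005-06-01 deadline; the claim is time-barred.

TIME-BARRED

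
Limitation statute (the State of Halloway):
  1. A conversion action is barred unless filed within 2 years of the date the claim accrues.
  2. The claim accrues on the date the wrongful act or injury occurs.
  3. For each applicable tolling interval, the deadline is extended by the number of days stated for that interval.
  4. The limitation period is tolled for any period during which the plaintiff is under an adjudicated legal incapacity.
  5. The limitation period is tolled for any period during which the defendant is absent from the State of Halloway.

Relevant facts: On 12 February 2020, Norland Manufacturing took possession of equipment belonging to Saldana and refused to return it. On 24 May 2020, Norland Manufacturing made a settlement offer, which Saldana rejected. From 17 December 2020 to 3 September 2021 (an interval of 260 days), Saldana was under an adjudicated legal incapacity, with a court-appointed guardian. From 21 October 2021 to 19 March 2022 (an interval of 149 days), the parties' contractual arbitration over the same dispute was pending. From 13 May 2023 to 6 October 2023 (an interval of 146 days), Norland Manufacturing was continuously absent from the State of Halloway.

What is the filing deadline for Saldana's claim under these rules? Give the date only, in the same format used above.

The claim accrued on 12 February 2020, when the wrongful act occurred.
2 years from 12 February 2020 is 12 February 2022.
The period was tolled for 260 days by the plaintiff's legal incapacity (17 December 2020 to 3 September 2021), pushing the deadline to 30 October 2022.
The defendant's absence from the jurisdiction from 13 May 2023 to 6 October 2023 began after the period had already run on 30 October 2022, so it has no tolling effect.
No stated provision tolls the period for a pending arbitration, so the interval from 21 October 2021 to 19 March 2022 has no effect on the deadline.
None of the other events listed affects the running of the period under the stated rules.

30 October 2022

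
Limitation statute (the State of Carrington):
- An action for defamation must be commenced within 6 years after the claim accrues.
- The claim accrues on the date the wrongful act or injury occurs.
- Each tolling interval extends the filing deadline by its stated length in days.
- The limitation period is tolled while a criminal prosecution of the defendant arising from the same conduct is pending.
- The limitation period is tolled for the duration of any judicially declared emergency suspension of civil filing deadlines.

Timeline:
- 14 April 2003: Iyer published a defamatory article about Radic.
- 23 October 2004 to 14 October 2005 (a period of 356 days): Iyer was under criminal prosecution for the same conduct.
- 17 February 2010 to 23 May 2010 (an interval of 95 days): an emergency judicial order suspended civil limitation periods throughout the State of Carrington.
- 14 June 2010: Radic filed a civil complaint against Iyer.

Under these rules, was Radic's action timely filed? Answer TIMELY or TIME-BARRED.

The limitation period began to run on 14 April 2003.
The untolled deadline — 6 years after 14 April 2003 — is 14 April 2009.
The period was tolled for 356 days by the pending criminal prosecution (23 October 2004 to 14 October 2005), pushing the deadline to 5 April 2010.
Because the emergency suspension of filing deadlines ran from 17 February 2010 to 23 May 2010, the deadline is extended by 95 days to 9 July 2010.
The 14 June 2010 filing precedes the 9 July 2010 deadline; the claim is timely.

TIMELY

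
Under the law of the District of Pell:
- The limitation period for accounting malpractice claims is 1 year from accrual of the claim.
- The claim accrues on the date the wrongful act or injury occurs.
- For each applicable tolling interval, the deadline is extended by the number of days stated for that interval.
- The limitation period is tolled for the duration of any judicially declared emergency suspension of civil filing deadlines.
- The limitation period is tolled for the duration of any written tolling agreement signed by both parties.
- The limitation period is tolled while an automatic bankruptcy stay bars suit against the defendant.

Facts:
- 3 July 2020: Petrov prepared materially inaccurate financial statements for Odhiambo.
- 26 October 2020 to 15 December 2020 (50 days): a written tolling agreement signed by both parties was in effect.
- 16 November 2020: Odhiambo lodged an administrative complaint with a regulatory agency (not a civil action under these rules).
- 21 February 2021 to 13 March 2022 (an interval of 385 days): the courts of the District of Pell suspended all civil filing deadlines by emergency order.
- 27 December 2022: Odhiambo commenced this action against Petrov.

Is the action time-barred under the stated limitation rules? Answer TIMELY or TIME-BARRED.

TIME-BARRED

The limitation period began to run on 3 July 2020.
Adding the 1 year base period to 3 July 2020 gives a deadline of 3 July 2021, before any tolling.
The period was tolled for 50 days by the written tolling agreement (26 October 2020 to 15 December 2020), pushing the deadline to 22 August 2021.
The emergency suspension of filing deadlines from 21 February 2021 to 13 March 2022 tolled the period for 385 days, extending the deadline to 11 September 2022.
None of the other events listed affects the running of the period under the stated rules.
The 27 December 2022 filing falls after the 11 September 2022 deadline; the claim is time-barred.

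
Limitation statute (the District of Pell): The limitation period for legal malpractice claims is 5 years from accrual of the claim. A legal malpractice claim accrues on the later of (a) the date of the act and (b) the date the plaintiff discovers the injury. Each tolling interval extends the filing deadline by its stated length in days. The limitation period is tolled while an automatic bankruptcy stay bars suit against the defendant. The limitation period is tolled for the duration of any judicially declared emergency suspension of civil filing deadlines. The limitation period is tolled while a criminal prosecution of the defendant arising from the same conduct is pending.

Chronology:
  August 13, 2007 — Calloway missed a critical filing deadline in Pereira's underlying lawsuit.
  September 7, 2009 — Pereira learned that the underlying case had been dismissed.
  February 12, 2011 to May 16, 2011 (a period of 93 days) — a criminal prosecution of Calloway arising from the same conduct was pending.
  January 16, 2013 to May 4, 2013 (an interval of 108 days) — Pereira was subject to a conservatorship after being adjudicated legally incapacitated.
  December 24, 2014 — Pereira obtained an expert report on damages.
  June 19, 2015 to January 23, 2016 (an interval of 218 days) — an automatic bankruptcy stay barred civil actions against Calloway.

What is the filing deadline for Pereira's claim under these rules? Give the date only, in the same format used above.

December 9, 2014

The claim accrued on September 7, 2009 — the later of the August 13, 2007 act and the September 7, 2009 discovery.
Adding the 5 years base period to September 7, 2009 gives a deadline of September 7, 2014, before any tolling.
Because the pending criminal prosecution ran from February 12, 2011 to May 16, 2011, the deadline is extended by 93 days to December 9, 2014.
The automatic bankruptcy stay from June 19, 2015 to January 23, 2016 began after the period had already run on December 9, 2014, so it has no tolling effect.
The plaintiff's legal incapacity from January 16, 2013 to May 4, 2013 does not toll the period, because no stated rule makes the plaintiff's incapacity a tolling event.
Nothing else in the chronology tolls or restarts the period.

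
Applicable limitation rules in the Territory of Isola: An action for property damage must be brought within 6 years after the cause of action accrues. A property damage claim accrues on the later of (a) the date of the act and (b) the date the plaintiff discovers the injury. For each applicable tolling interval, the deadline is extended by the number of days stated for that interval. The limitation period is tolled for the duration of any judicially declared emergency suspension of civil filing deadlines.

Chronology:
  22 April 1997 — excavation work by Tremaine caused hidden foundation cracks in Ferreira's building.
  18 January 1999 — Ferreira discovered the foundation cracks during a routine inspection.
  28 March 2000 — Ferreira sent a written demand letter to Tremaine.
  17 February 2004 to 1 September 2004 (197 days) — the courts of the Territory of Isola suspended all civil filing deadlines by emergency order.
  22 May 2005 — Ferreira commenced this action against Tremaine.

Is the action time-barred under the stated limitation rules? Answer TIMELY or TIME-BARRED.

Because discovery on 18 January 1999 post-dates the 22 April 1997 act, accrual under the later-of rule falls on 18 January 1999.
Adding the 6 years base period to 18 January 1999 gives a deadline of 18 January 2005, before any tolling.
The emergency suspension of filing deadlines from 17 February 2004 to 1 September 2004 tolled the period for 197 days, extending the deadline to 3 August 2005.
Nothing else in the chronology tolls or restarts the period.
Filing on 22 May 2005 beat the 3 August 2005 deadline — the action is timely.

TIMELY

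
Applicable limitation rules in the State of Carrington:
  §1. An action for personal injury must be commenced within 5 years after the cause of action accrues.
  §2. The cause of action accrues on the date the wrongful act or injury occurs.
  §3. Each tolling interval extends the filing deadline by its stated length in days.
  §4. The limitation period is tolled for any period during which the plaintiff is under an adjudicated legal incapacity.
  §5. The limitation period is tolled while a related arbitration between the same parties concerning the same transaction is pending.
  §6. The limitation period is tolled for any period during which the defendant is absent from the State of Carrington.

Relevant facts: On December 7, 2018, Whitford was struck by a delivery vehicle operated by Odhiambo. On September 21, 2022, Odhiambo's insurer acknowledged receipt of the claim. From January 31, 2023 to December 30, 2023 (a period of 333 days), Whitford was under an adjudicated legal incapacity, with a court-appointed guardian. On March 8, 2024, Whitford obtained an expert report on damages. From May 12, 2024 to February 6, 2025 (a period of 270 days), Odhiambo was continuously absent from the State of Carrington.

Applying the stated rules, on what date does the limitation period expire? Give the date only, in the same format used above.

August 1, 2025

The cause of action accrued on December 7, 2018, the date of the act.
The untolled deadline — 5 years after December 7, 2018 — is December 7, 2023.
The plaintiff's legal incapacity from January 31, 2023 to December 30, 2023 tolled the period for 333 days, extending the deadline to November 4, 2024.
The defendant's absence from the jurisdiction from May 12, 2024 to February 6, 2025 tolled the period for 270 days, extending the deadline to August 1, 2025.
Nothing else in the chronology tolls or restarts the period.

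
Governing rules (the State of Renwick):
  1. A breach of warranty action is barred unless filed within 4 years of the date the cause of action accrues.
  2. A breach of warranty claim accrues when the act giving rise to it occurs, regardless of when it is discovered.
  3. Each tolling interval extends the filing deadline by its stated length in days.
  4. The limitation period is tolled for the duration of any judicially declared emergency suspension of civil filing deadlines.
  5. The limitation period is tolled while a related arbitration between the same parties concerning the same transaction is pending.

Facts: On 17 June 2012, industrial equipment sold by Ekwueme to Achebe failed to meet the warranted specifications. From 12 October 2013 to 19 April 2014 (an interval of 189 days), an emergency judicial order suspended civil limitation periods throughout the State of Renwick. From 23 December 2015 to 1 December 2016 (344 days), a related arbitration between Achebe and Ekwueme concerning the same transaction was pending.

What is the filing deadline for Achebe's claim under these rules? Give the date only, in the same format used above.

2 December 2017

The cause of action accrued on 17 June 2012, the date of the act.
4 years from 17 June 2012 is 17 June 2016.
Because the emergency suspension of filing deadlines ran from 12 October 2013 to 19 April 2014, the deadline is extended by 189 days to 23 December 2016.
The period was tolled for 344 days by the pending related arbitration (23 December 2015 to 1 December 2016), pushing the deadline to 2 December 2017.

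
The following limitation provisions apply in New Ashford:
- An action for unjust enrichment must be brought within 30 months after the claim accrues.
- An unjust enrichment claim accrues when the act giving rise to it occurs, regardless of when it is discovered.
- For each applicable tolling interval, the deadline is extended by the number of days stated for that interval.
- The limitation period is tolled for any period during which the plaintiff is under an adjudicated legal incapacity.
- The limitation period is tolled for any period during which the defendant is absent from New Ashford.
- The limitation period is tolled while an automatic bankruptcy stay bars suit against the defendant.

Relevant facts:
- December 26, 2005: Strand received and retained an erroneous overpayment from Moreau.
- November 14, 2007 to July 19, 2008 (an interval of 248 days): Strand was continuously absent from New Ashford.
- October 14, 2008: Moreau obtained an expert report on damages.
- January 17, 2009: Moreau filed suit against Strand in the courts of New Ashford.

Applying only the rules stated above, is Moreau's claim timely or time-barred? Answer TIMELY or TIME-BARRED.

TIMELY

The claim accrued on December 26, 2005, when the wrongful act occurred.
30 months from December 26, 2005 is June 26, 2008.
The period was tolled for 248 days by the defendant's absence from the jurisdiction (November 14, 2007 to July 19, 2008), pushing the deadline to March 1, 2009.
None of the other events listed affects the running of the period under the stated rules.
The January 17, 2009 filing precedes the March 1, 2009 deadline; the claim is timely.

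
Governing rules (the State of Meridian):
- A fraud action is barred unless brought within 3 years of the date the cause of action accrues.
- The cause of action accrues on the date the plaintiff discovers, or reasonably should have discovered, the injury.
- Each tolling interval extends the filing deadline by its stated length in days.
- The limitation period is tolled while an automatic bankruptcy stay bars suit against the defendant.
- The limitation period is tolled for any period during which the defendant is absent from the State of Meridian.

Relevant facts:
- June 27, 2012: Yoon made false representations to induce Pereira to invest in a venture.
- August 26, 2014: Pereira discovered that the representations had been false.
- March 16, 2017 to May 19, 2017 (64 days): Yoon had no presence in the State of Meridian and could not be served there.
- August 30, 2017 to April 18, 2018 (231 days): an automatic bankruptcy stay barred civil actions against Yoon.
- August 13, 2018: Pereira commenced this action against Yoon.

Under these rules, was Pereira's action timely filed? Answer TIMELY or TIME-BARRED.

TIME-BARRED

The claim did not accrue until Pereira discovered the injury on August 26, 2014; the June 27, 2012 act date does not start the clock under the stated rule.
3 years from August 26, 2014 is August 26, 2017.
Because the defendant's absence from the jurisdiction ran from March 16, 2017 to May 19, 2017, the deadline is extended by 64 days to October 29, 2017.
The automatic bankruptcy stay from August 30, 2017 to April 18, 2018 tolled the period for 231 days, extending the deadline to June 17, 2018.
Pereira filed on August 13, 2018, after the June 17, 2018 deadline, so the action is time-barred.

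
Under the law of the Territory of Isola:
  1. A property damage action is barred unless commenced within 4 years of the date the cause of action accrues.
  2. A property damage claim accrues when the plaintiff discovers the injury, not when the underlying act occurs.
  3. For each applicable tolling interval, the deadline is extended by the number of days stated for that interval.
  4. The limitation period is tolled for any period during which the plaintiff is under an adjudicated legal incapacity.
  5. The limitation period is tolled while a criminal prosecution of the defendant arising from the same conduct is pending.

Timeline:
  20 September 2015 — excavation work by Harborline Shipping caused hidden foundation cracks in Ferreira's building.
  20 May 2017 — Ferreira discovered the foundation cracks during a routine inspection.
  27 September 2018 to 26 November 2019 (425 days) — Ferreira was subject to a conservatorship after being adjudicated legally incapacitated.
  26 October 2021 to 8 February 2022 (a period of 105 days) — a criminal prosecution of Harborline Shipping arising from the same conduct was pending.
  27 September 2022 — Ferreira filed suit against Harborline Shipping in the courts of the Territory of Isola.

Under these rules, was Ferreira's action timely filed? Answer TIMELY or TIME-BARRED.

The claim did not accrue until Ferreira discovered the injury on 20 May 2017; the 20 September 2015 act date does not start the clock under the stated rule.
The untolled deadline — 4 years after 20 May 2017 — is 20 May 2021.
Because the plaintiff's legal incapacity ran from 27 September 2018 to 26 November 2019, the deadline is extended by 425 days to 19 July 2022.
Because the pending criminal prosecution ran from 26 October 2021 to 8 February 2022, the deadline is extended by 105 days to 1 November 2022.
Ferreira filed on 27 September 2022, before the 1 November 2022 deadline, so the action is timely.

TIMELY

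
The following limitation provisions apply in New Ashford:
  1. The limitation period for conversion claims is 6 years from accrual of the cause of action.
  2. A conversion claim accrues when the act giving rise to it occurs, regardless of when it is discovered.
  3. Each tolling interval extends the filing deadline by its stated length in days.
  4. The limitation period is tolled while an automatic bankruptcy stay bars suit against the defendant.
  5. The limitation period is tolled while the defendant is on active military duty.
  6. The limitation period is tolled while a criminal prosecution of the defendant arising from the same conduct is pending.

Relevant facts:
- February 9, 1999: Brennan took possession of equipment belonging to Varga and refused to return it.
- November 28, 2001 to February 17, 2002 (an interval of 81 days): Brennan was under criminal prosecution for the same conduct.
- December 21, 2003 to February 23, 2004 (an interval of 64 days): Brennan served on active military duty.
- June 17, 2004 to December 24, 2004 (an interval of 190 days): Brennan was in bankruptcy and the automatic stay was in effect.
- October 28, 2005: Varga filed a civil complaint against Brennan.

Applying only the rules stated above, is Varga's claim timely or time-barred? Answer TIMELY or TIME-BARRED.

TIMELY

The cause of action accrued on February 9, 1999, the date of the act.
The untolled deadline — 6 years after February 9, 1999 — is February 9, 2005.
Because the pending criminal prosecution ran from November 28, 2001 to February 17, 2002, the deadline is extended by 81 days to May 1, 2005.
Because the defendant's active military service ran from December 21, 2003 to February 23, 2004, the deadline is extended by 64 days to July 4, 2005.
The automatic bankruptcy stay from June 17, 2004 to December 24, 2004 tolled the period for 190 days, extending the deadline to January 10, 2006.
Filing on October 28, 2005 beat the January 10, 2006 deadline — the action is timely.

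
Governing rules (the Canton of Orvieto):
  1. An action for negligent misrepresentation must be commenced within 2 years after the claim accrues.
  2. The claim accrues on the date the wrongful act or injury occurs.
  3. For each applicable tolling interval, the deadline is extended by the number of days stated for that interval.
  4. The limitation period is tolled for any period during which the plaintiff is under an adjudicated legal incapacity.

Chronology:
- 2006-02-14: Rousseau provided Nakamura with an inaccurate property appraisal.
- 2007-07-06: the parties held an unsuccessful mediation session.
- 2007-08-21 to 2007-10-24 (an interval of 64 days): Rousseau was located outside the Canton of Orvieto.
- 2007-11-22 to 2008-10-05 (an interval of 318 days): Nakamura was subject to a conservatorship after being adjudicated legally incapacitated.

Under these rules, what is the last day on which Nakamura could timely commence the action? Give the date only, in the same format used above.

2008-12-28

The claim accrued on 2006-02-14, the date of the act.
2 years from 2006-02-14 is 2008-02-14.
The plaintiff's legal incapacity from 2007-11-22 to 2008-10-05 tolled the period for 318 days, extending the deadline to 2008-12-28.
No stated provision tolls the period for the defendant's absence, so the interval from 2007-08-21 to 2007-10-24 has no effect on the deadline.
Nothing else in the chronology tolls or restarts the period.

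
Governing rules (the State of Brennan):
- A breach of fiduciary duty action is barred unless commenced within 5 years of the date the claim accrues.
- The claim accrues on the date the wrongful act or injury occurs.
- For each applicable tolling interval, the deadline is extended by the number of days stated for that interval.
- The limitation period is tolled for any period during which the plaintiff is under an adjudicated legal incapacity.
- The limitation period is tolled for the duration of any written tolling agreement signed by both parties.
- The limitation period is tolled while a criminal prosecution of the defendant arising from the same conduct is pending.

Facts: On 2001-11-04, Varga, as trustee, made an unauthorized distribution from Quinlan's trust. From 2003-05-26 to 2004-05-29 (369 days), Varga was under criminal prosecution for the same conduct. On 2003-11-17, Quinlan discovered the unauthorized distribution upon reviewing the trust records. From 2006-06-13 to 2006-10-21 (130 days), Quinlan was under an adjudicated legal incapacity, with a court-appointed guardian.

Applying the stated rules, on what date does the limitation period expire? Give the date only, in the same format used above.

2008-03-17

Accrual is governed by the date of the act, so the period began to run on 2001-11-04; the later discovery on 2003-11-17 is irrelevant under the stated rule.
5 years from 2001-11-04 is 2006-11-04.
Because the pending criminal prosecution ran from 2003-05-26 to 2004-05-29, the deadline is extended by 369 days to 2007-11-08.
The plaintiff's legal incapacity from 2006-06-13 to 2006-10-21 tolled the period for 130 days, extending the deadline to 2008-03-17.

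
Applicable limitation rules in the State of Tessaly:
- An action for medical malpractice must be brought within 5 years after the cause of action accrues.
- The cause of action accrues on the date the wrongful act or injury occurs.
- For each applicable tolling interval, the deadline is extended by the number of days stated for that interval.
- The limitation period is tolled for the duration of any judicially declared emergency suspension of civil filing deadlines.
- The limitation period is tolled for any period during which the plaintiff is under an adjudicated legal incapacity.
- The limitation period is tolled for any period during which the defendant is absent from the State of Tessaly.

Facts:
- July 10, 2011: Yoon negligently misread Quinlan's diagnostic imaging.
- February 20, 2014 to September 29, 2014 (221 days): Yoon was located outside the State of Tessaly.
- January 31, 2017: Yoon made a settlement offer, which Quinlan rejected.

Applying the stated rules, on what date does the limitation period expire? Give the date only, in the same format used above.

February 16, 2017

The claim accrued on July 10, 2011, when the wrongful act occurred.
The untolled deadline — 5 years after July 10, 2011 — is July 10, 2016.
Because the defendant's absence from the jurisdiction ran from February 20, 2014 to September 29, 2014, the deadline is extended by 221 days to February 16, 2017.
None of the other events listed affects the running of the period under the stated rules.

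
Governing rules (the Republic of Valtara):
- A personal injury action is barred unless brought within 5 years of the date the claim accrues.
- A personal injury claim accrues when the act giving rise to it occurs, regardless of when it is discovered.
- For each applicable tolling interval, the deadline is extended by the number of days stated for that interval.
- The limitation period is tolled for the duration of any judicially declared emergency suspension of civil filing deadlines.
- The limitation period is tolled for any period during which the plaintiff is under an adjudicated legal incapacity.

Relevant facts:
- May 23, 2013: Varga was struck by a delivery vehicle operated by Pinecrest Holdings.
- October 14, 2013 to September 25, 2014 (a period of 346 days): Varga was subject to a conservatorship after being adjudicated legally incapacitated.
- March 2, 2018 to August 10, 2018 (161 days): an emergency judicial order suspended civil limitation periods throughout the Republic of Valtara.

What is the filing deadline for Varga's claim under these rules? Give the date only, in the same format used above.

October 12, 2019

The claim accrued on May 23, 2013, when the wrongful act occurred.
Adding the 5 years base period to May 23, 2013 gives a deadline of May 23, 2018, before any tolling.
Because the plaintiff's legal incapacity ran from October 14, 2013 to September 25, 2014, the deadline is extended by 346 days to May 4, 2019.
The emergency suspension of filing deadlines from March 2, 2018 to August 10, 2018 tolled the period for 161 days, extending the deadline to October 12, 2019.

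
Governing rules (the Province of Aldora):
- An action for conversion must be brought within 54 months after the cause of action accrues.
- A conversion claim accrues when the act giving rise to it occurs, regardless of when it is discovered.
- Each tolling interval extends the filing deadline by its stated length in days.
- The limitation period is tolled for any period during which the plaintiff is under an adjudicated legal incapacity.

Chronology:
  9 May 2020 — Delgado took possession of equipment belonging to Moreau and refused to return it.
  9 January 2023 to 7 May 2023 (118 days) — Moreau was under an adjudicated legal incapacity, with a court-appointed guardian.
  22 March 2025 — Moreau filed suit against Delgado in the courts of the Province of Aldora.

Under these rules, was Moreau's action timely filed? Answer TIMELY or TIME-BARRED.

The limitation period began to run on 9 May 2020.
The untolled deadline — 54 months after 9 May 2020 — is 9 November 2024.
The plaintiff's legal incapacity from 9 January 2023 to 7 May 2023 tolled the period for 118 days, extending the deadline to 7 March 2025.
Filing on 22 March 2025 missed the 7 March 2025 deadline — the action is time-barred.

TIME-BARRED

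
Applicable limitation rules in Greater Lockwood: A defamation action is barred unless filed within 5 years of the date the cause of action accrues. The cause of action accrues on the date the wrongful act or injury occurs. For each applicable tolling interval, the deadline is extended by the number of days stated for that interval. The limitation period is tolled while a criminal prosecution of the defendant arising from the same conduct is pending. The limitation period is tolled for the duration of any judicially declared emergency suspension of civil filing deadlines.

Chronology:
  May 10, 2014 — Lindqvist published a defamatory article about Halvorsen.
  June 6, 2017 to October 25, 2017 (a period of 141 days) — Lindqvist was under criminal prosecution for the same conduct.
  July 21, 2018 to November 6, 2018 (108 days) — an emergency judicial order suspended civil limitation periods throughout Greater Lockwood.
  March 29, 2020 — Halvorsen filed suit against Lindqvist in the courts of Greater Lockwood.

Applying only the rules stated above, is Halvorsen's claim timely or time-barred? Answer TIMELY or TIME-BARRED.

TIME-BARRED

The cause of action accrued on May 10, 2014, the date of the act.
Adding the 5 years base period to May 10, 2014 gives a deadline of May 10, 2019, before any tolling.
Because the pending criminal prosecution ran from June 6, 2017 to October 25, 2017, the deadline is extended by 141 days to September 28, 2019.
The period was tolled for 108 days by the emergency suspension of filing deadlines (July 21, 2018 to November 6, 2018), pushing the deadline to January 14, 2020.
Halvorsen filed on March 29, 2020, after the January 14, 2020 deadline, so the action is time-barred.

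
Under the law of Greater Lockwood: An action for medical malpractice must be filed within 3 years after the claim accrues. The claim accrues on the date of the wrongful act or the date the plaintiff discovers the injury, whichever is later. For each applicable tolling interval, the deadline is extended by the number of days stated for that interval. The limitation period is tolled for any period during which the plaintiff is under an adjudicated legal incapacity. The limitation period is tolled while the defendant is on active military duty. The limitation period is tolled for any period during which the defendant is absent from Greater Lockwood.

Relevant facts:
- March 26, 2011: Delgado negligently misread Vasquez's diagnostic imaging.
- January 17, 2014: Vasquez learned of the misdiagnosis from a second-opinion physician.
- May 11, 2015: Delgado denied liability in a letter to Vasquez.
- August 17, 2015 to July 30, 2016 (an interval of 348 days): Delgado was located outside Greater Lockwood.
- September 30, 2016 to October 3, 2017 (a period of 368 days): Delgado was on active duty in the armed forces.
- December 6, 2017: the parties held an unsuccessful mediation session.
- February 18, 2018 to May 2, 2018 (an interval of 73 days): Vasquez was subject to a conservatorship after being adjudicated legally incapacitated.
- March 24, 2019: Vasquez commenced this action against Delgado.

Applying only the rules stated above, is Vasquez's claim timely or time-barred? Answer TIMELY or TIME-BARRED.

The claim accrued on January 17, 2014 — the later of the March 26, 2011 act and the January 17, 2014 discovery.
The untolled deadline — 3 years after January 17, 2014 — is January 17, 2017.
The period was tolled for 348 days by the defendant's absence from the jurisdiction (August 17, 2015 to July 30, 2016), pushing the deadline to December 31, 2017.
The period was tolled for 368 days by the defendant's active military service (September 30, 2016 to October 3, 2017), pushing the deadline to January 3, 2019.
The period was tolled for 73 days by the plaintiff's legal incapacity (February 18, 2018 to May 2, 2018), pushing the deadline to March 17, 2019.
Nothing else in the chronology tolls or restarts the period.
The March 24, 2019 filing falls after the March 17, 2019 deadline; the claim is time-barred.

TIME-BARRED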